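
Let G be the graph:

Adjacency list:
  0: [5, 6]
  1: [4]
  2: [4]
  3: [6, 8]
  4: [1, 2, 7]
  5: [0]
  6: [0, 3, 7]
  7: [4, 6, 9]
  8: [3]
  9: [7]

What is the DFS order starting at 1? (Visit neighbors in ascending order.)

DFS from vertex 1 (neighbors processed in ascending order):
Visit order: 1, 4, 2, 7, 6, 0, 5, 3, 8, 9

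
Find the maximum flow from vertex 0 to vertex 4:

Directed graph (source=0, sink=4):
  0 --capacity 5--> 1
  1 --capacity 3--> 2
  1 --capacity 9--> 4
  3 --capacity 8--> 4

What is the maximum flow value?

Computing max flow:
  Flow on (0->1): 5/5
  Flow on (1->4): 5/9
Maximum flow = 5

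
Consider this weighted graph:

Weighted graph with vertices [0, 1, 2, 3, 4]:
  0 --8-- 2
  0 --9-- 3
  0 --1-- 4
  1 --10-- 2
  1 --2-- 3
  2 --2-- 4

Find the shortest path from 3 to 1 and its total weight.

Using Dijkstra's algorithm from vertex 3:
Shortest path: 3 -> 1
Total weight: 2 = 2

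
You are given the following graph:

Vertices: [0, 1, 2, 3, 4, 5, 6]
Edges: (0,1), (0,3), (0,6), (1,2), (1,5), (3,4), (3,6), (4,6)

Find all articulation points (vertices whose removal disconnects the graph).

An articulation point is a vertex whose removal disconnects the graph.
Articulation points: [0, 1]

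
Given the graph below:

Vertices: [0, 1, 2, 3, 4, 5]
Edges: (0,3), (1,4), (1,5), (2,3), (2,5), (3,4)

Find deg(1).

Vertex 1 has neighbors [4, 5], so deg(1) = 2.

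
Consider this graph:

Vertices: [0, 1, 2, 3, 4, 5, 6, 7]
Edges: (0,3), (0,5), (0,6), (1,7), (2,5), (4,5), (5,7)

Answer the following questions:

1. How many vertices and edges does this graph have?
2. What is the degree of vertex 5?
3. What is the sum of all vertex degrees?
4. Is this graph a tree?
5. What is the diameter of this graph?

Count: 8 vertices, 7 edges.
Vertex 5 has neighbors [0, 2, 4, 7], degree = 4.
Handshaking lemma: 2 * 7 = 14.
A graph is a tree iff it is connected and has exactly n-1 edges. This graph is connected (all 8 vertices in one component) and has 8-1 = 7 edges. It is a tree.
Diameter (longest shortest path) = 4.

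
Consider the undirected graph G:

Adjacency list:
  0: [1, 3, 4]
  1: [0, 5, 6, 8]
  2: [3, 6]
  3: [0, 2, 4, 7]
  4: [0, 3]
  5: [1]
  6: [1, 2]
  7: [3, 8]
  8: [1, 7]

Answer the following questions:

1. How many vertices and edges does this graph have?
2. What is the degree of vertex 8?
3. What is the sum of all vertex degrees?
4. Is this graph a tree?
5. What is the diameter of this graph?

Count: 9 vertices, 11 edges.
Vertex 8 has neighbors [1, 7], degree = 2.
Handshaking lemma: 2 * 11 = 22.
A tree on 9 vertices has 8 edges. This graph has 11 edges (3 extra). Not a tree.
Diameter (longest shortest path) = 3.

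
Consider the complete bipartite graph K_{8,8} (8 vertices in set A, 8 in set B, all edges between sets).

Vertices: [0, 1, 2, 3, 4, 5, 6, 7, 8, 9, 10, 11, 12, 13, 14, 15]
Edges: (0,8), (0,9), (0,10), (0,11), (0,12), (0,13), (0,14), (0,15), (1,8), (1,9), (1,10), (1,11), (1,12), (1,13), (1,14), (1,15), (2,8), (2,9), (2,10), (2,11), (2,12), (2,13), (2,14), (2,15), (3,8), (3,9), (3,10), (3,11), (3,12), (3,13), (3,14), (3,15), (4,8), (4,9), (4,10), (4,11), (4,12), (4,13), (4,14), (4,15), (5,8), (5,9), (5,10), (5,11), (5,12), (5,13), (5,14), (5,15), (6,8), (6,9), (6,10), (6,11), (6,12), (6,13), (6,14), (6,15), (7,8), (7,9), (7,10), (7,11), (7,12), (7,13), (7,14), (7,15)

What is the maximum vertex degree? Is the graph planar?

Set-A vertices have degree 8; set-B vertices have degree 8. Maximum degree = max(8,8) = 8.
K_{8,8} contains K_{3,3} as a subgraph (since both sides have >= 3 vertices); by Kuratowski's theorem it is not planar.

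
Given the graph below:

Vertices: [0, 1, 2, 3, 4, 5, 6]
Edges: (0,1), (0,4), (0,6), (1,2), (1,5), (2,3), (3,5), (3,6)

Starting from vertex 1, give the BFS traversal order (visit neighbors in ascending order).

BFS from vertex 1 (neighbors processed in ascending order):
Visit order: 1, 0, 2, 5, 4, 6, 3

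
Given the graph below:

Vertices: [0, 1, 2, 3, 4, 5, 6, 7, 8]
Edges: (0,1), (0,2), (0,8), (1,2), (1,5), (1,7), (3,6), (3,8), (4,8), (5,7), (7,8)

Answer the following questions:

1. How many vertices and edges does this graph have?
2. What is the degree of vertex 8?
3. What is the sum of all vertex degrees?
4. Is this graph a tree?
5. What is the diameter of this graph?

Count: 9 vertices, 11 edges.
Vertex 8 has neighbors [0, 3, 4, 7], degree = 4.
Handshaking lemma: 2 * 11 = 22.
A tree on 9 vertices has 8 edges. This graph has 11 edges (3 extra). Not a tree.
Diameter (longest shortest path) = 4.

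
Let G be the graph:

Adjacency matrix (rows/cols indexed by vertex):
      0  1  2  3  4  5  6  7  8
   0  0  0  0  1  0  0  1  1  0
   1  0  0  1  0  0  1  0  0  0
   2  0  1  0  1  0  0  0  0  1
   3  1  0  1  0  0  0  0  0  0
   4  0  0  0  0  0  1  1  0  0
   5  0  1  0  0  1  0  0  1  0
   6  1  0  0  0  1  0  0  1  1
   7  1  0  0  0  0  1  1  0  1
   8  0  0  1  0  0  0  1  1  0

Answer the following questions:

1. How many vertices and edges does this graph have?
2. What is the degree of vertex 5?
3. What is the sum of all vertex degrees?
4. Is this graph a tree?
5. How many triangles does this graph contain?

Count: 9 vertices, 13 edges.
Vertex 5 has neighbors [1, 4, 7], degree = 3.
Handshaking lemma: 2 * 13 = 26.
A tree on 9 vertices has 8 edges. This graph has 13 edges (5 extra). Not a tree.
Number of triangles = 2.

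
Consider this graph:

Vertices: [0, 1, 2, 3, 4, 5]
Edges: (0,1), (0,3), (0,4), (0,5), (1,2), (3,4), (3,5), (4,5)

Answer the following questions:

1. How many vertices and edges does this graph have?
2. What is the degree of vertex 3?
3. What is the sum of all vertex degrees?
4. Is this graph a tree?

Count: 6 vertices, 8 edges.
Vertex 3 has neighbors [0, 4, 5], degree = 3.
Handshaking lemma: 2 * 8 = 16.
A tree on 6 vertices has 5 edges. This graph has 8 edges (3 extra). Not a tree.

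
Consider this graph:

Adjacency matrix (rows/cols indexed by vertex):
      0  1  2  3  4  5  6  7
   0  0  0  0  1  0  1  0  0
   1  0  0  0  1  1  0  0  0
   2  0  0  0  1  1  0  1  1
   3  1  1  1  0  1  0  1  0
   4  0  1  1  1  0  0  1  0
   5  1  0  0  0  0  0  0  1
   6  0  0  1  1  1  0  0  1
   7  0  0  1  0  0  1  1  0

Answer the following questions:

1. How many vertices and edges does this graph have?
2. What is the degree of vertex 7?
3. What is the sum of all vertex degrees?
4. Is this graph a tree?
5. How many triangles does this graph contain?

Count: 8 vertices, 13 edges.
Vertex 7 has neighbors [2, 5, 6], degree = 3.
Handshaking lemma: 2 * 13 = 26.
A tree on 8 vertices has 7 edges. This graph has 13 edges (6 extra). Not a tree.
Number of triangles = 6.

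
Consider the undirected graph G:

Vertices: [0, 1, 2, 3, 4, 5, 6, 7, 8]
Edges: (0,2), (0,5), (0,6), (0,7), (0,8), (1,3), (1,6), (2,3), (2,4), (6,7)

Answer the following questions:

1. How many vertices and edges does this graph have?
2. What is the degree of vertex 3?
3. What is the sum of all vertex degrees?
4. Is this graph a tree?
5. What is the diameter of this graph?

Count: 9 vertices, 10 edges.
Vertex 3 has neighbors [1, 2], degree = 2.
Handshaking lemma: 2 * 10 = 20.
A tree on 9 vertices has 8 edges. This graph has 10 edges (2 extra). Not a tree.
Diameter (longest shortest path) = 3.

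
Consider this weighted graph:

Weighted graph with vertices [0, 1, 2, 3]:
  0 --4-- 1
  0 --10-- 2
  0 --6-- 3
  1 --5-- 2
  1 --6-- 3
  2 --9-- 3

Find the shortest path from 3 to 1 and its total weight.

Using Dijkstra's algorithm from vertex 3:
Shortest path: 3 -> 1
Total weight: 6 = 6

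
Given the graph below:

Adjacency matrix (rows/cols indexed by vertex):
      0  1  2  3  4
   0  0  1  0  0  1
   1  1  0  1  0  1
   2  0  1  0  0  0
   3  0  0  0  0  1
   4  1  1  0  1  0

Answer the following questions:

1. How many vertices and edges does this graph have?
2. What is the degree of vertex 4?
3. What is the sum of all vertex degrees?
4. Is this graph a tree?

Count: 5 vertices, 5 edges.
Vertex 4 has neighbors [0, 1, 3], degree = 3.
Handshaking lemma: 2 * 5 = 10.
A tree on 5 vertices has 4 edges. This graph has 5 edges (1 extra). Not a tree.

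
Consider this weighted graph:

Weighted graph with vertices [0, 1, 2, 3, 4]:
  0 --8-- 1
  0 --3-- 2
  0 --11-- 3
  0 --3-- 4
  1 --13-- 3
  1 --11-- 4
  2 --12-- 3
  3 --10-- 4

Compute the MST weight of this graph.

Applying Kruskal's algorithm (sort edges by weight, add if no cycle):
  Add (0,2) w=3
  Add (0,4) w=3
  Add (0,1) w=8
  Add (3,4) w=10
  Skip (0,3) w=11 (creates cycle)
  Skip (1,4) w=11 (creates cycle)
  Skip (2,3) w=12 (creates cycle)
  Skip (1,3) w=13 (creates cycle)
MST weight = 24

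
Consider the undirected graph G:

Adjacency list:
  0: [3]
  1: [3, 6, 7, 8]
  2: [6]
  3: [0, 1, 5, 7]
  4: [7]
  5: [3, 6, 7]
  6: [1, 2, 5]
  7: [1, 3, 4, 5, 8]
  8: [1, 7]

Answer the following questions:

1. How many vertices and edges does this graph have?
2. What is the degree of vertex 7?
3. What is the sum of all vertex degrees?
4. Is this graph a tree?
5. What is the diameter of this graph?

Count: 9 vertices, 12 edges.
Vertex 7 has neighbors [1, 3, 4, 5, 8], degree = 5.
Handshaking lemma: 2 * 12 = 24.
A tree on 9 vertices has 8 edges. This graph has 12 edges (4 extra). Not a tree.
Diameter (longest shortest path) = 4.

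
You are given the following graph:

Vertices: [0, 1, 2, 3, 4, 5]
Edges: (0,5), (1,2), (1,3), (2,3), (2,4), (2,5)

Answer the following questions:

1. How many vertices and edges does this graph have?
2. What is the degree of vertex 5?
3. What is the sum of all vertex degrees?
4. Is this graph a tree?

Count: 6 vertices, 6 edges.
Vertex 5 has neighbors [0, 2], degree = 2.
Handshaking lemma: 2 * 6 = 12.
A tree on 6 vertices has 5 edges. This graph has 6 edges (1 extra). Not a tree.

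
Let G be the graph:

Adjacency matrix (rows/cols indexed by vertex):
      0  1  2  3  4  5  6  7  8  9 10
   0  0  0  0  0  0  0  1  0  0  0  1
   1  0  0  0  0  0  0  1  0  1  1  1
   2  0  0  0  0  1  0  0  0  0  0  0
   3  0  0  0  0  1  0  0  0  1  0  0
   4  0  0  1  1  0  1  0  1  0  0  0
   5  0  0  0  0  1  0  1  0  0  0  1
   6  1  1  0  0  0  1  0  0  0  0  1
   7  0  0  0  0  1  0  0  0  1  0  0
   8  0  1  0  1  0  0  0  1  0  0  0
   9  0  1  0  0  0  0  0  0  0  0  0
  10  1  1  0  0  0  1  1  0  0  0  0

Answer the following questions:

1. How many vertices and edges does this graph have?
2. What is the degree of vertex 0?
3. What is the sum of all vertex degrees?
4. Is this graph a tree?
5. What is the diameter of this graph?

Count: 11 vertices, 15 edges.
Vertex 0 has neighbors [6, 10], degree = 2.
Handshaking lemma: 2 * 15 = 30.
A tree on 11 vertices has 10 edges. This graph has 15 edges (5 extra). Not a tree.
Diameter (longest shortest path) = 5.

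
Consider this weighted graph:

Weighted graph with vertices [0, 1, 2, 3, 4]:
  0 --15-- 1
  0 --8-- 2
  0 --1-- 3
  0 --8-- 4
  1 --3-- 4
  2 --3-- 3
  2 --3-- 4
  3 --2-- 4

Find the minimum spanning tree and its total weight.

Applying Kruskal's algorithm (sort edges by weight, add if no cycle):
  Add (0,3) w=1
  Add (3,4) w=2
  Add (1,4) w=3
  Add (2,3) w=3
  Skip (2,4) w=3 (creates cycle)
  Skip (0,2) w=8 (creates cycle)
  Skip (0,4) w=8 (creates cycle)
  Skip (0,1) w=15 (creates cycle)
MST weight = 9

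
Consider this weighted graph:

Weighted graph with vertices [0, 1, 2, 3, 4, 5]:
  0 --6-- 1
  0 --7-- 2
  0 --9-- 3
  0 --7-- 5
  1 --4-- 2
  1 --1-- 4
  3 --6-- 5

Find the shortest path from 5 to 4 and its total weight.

Using Dijkstra's algorithm from vertex 5:
Shortest path: 5 -> 0 -> 1 -> 4
Total weight: 7 + 6 + 1 = 14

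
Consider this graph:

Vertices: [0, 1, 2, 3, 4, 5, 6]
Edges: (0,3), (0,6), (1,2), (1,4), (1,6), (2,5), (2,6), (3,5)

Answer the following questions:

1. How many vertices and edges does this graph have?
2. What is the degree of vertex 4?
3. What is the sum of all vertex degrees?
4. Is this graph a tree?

Count: 7 vertices, 8 edges.
Vertex 4 has neighbors [1], degree = 1.
Handshaking lemma: 2 * 8 = 16.
A tree on 7 vertices has 6 edges. This graph has 8 edges (2 extra). Not a tree.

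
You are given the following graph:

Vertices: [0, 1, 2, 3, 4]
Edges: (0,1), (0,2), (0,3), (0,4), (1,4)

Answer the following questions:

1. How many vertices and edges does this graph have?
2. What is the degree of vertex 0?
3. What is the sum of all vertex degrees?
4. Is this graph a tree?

Count: 5 vertices, 5 edges.
Vertex 0 has neighbors [1, 2, 3, 4], degree = 4.
Handshaking lemma: 2 * 5 = 10.
A tree on 5 vertices has 4 edges. This graph has 5 edges (1 extra). Not a tree.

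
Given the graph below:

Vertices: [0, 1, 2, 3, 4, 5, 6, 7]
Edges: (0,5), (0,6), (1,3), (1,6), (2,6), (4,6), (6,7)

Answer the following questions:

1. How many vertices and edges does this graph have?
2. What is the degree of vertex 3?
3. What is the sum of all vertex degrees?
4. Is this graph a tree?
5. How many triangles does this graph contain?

Count: 8 vertices, 7 edges.
Vertex 3 has neighbors [1], degree = 1.
Handshaking lemma: 2 * 7 = 14.
A graph is a tree iff it is connected and has exactly n-1 edges. This graph is connected (all 8 vertices in one component) and has 8-1 = 7 edges. It is a tree.
Number of triangles = 0.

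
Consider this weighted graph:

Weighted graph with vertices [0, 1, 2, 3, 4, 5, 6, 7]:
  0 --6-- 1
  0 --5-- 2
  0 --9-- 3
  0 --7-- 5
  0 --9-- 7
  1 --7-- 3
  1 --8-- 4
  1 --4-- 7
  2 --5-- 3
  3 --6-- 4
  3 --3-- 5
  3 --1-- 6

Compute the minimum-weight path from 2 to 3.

Using Dijkstra's algorithm from vertex 2:
Shortest path: 2 -> 3
Total weight: 5 = 5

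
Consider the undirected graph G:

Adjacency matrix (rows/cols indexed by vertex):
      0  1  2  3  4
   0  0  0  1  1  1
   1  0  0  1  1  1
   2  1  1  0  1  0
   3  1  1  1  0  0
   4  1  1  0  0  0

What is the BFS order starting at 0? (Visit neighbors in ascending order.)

BFS from vertex 0 (neighbors processed in ascending order):
Visit order: 0, 2, 3, 4, 1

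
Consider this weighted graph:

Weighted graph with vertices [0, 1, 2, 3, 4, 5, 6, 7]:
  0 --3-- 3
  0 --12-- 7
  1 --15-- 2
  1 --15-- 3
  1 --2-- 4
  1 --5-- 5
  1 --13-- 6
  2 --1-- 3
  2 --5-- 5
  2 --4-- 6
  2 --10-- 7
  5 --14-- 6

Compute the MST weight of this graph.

Applying Kruskal's algorithm (sort edges by weight, add if no cycle):
  Add (2,3) w=1
  Add (1,4) w=2
  Add (0,3) w=3
  Add (2,6) w=4
  Add (1,5) w=5
  Add (2,5) w=5
  Add (2,7) w=10
  Skip (0,7) w=12 (creates cycle)
  Skip (1,6) w=13 (creates cycle)
  Skip (5,6) w=14 (creates cycle)
  Skip (1,3) w=15 (creates cycle)
  Skip (1,2) w=15 (creates cycle)
MST weight = 30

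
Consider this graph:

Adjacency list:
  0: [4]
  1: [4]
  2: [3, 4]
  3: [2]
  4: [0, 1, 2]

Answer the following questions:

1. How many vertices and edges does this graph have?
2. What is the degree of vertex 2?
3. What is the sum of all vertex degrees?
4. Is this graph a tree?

Count: 5 vertices, 4 edges.
Vertex 2 has neighbors [3, 4], degree = 2.
Handshaking lemma: 2 * 4 = 8.
A graph is a tree iff it is connected and has exactly n-1 edges. This graph is connected (all 5 vertices in one component) and has 5-1 = 4 edges. It is a tree.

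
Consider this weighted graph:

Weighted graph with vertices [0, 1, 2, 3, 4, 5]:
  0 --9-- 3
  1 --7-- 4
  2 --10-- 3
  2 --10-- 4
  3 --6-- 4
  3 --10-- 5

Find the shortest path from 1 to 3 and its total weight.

Using Dijkstra's algorithm from vertex 1:
Shortest path: 1 -> 4 -> 3
Total weight: 7 + 6 = 13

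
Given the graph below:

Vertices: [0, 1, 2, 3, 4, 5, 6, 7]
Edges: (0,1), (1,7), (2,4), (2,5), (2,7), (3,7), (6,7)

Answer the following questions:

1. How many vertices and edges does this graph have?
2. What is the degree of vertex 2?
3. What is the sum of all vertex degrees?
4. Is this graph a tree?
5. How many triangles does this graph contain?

Count: 8 vertices, 7 edges.
Vertex 2 has neighbors [4, 5, 7], degree = 3.
Handshaking lemma: 2 * 7 = 14.
A graph is a tree iff it is connected and has exactly n-1 edges. This graph is connected (all 8 vertices in one component) and has 8-1 = 7 edges. It is a tree.
Number of triangles = 0.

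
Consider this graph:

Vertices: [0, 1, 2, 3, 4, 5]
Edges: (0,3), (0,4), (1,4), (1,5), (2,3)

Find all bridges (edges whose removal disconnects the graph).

A bridge is an edge whose removal increases the number of connected components.
Bridges found: (0,3), (0,4), (1,4), (1,5), (2,3)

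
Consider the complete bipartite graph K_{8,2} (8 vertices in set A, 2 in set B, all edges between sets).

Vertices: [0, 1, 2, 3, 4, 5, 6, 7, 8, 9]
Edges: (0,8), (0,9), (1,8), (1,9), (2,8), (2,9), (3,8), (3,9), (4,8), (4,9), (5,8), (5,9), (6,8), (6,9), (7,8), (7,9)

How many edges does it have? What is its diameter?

K_{8,2} has 8 * 2 = 16 edges.
Any vertex reaches any opposite-side vertex in 1 step; same-side vertices reach in 2 steps via any opposite-side vertex.
Diameter = 2.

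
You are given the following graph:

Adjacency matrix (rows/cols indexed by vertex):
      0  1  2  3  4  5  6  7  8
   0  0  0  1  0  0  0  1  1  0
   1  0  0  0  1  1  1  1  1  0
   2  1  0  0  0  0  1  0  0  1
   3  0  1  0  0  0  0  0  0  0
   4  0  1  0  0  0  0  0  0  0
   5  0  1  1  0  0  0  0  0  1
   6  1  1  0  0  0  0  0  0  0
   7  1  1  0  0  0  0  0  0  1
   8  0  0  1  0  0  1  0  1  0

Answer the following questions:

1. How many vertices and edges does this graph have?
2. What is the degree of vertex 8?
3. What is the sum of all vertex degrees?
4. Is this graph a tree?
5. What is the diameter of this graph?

Count: 9 vertices, 12 edges.
Vertex 8 has neighbors [2, 5, 7], degree = 3.
Handshaking lemma: 2 * 12 = 24.
A tree on 9 vertices has 8 edges. This graph has 12 edges (4 extra). Not a tree.
Diameter (longest shortest path) = 3.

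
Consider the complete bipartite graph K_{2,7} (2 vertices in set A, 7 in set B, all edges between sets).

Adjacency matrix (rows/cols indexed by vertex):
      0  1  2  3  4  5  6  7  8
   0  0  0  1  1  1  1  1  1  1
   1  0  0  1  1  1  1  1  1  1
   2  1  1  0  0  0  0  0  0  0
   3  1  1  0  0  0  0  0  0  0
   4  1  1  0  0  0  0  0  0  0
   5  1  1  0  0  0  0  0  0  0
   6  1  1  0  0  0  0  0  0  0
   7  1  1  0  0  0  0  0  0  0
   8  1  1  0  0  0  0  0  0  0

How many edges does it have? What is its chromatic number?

K_{2,7} has 2 * 7 = 14 edges.
Bipartite graphs have chromatic number 2 (color each partition differently).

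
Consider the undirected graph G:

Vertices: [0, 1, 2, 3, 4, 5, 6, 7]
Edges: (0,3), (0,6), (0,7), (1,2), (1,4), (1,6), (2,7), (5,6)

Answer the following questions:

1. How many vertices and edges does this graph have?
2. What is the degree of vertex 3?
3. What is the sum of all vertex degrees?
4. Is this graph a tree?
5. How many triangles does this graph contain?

Count: 8 vertices, 8 edges.
Vertex 3 has neighbors [0], degree = 1.
Handshaking lemma: 2 * 8 = 16.
A tree on 8 vertices has 7 edges. This graph has 8 edges (1 extra). Not a tree.
Number of triangles = 0.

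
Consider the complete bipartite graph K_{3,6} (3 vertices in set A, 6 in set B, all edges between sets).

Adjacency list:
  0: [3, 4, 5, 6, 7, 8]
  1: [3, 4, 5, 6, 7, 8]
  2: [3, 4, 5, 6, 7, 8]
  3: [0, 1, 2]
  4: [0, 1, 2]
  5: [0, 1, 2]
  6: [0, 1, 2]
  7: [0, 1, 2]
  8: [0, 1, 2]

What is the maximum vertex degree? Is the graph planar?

Set-A vertices have degree 6; set-B vertices have degree 3. Maximum degree = max(3,6) = 6.
K_{3,6} contains K_{3,3} as a subgraph (since both sides have >= 3 vertices); by Kuratowski's theorem it is not planar.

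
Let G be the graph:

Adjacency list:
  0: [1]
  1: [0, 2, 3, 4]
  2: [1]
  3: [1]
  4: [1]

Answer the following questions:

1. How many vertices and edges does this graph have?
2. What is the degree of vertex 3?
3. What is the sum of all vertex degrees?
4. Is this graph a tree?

Count: 5 vertices, 4 edges.
Vertex 3 has neighbors [1], degree = 1.
Handshaking lemma: 2 * 4 = 8.
A graph is a tree iff it is connected and has exactly n-1 edges. This graph is connected (all 5 vertices in one component) and has 5-1 = 4 edges. It is a tree.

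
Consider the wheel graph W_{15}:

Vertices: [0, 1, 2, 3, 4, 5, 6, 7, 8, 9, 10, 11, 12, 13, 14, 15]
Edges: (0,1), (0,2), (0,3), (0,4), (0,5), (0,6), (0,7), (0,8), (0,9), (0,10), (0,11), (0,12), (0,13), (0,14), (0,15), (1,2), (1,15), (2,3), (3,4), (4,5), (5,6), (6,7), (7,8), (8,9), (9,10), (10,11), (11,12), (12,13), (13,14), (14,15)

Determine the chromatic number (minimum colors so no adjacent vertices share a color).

W_{15} = C_{15} plus a hub adjacent to every cycle vertex.
The outer cycle needs 3 colors (odd cycle); the hub is adjacent to all of them so needs a fresh color.
Chromatic number = 3 + 1 = 4.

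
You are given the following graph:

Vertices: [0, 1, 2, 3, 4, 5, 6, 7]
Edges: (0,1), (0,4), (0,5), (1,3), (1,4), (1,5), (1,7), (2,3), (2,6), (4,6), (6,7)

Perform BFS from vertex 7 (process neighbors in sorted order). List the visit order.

BFS from vertex 7 (neighbors processed in ascending order):
Visit order: 7, 1, 6, 0, 3, 4, 5, 2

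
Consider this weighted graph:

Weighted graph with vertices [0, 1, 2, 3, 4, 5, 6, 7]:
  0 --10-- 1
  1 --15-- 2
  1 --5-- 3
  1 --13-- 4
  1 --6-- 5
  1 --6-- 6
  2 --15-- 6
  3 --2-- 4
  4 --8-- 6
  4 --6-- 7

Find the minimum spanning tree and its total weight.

Applying Kruskal's algorithm (sort edges by weight, add if no cycle):
  Add (3,4) w=2
  Add (1,3) w=5
  Add (1,5) w=6
  Add (1,6) w=6
  Add (4,7) w=6
  Skip (4,6) w=8 (creates cycle)
  Add (0,1) w=10
  Skip (1,4) w=13 (creates cycle)
  Add (1,2) w=15
  Skip (2,6) w=15 (creates cycle)
MST weight = 50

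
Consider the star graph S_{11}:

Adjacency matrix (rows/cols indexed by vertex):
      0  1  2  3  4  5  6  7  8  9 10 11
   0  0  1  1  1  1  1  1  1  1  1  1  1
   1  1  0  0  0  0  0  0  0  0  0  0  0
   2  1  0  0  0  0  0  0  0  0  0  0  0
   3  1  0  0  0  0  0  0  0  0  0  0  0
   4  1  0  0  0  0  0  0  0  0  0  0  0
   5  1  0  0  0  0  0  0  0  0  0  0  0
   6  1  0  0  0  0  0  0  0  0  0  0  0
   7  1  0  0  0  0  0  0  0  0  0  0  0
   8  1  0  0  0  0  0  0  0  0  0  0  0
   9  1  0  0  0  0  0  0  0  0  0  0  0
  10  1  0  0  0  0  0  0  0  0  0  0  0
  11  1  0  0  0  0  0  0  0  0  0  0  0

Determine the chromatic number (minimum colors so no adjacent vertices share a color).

S_{11} has one hub adjacent to 11 leaves; leaves are pairwise non-adjacent.
Color the hub 0 and every leaf 1.
Chromatic number = 2.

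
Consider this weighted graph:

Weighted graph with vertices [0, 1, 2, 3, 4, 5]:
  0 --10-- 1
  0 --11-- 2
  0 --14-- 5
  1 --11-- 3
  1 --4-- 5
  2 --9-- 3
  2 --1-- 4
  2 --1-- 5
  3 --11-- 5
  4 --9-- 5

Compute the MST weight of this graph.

Applying Kruskal's algorithm (sort edges by weight, add if no cycle):
  Add (2,4) w=1
  Add (2,5) w=1
  Add (1,5) w=4
  Add (2,3) w=9
  Skip (4,5) w=9 (creates cycle)
  Add (0,1) w=10
  Skip (0,2) w=11 (creates cycle)
  Skip (1,3) w=11 (creates cycle)
  Skip (3,5) w=11 (creates cycle)
  Skip (0,5) w=14 (creates cycle)
MST weight = 25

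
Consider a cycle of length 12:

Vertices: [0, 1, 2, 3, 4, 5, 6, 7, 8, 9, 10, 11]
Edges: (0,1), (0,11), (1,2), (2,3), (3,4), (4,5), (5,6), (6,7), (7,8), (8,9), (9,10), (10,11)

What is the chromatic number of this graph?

This is an even cycle (C_12). Even cycles are bipartite.
Chromatic number = 2.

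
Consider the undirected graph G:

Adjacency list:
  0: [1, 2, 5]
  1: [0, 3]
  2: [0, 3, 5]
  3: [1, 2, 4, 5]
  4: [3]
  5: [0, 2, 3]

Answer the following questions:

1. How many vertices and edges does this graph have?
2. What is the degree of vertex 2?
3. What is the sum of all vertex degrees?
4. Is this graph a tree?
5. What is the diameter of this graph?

Count: 6 vertices, 8 edges.
Vertex 2 has neighbors [0, 3, 5], degree = 3.
Handshaking lemma: 2 * 8 = 16.
A tree on 6 vertices has 5 edges. This graph has 8 edges (3 extra). Not a tree.
Diameter (longest shortest path) = 3.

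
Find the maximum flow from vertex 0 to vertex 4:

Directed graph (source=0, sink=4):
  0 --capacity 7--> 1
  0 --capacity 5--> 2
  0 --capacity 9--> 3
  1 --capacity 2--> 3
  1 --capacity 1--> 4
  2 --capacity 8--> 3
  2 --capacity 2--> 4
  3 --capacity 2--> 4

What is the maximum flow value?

Computing max flow:
  Flow on (0->1): 3/7
  Flow on (0->2): 2/5
  Flow on (1->3): 2/2
  Flow on (1->4): 1/1
  Flow on (2->4): 2/2
  Flow on (3->4): 2/2
Maximum flow = 5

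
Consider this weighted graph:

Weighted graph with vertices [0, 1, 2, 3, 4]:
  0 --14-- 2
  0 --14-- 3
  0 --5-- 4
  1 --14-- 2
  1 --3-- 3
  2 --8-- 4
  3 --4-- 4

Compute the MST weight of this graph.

Applying Kruskal's algorithm (sort edges by weight, add if no cycle):
  Add (1,3) w=3
  Add (3,4) w=4
  Add (0,4) w=5
  Add (2,4) w=8
  Skip (0,2) w=14 (creates cycle)
  Skip (0,3) w=14 (creates cycle)
  Skip (1,2) w=14 (creates cycle)
MST weight = 20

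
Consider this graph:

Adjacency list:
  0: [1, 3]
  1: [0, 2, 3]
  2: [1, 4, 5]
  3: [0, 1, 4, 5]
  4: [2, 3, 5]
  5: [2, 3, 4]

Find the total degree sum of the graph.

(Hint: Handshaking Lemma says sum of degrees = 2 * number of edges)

Count edges: 9 edges.
By Handshaking Lemma: sum of degrees = 2 * 9 = 18.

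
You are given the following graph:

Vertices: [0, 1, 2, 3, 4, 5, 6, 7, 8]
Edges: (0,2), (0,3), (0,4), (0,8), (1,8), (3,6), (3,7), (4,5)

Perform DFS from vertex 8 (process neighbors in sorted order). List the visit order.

DFS from vertex 8 (neighbors processed in ascending order):
Visit order: 8, 0, 2, 3, 6, 7, 4, 5, 1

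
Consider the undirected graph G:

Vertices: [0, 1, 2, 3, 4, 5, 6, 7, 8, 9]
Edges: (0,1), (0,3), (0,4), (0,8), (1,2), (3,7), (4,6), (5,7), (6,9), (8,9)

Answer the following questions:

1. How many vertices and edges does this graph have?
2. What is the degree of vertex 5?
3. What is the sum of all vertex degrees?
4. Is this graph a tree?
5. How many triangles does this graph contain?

Count: 10 vertices, 10 edges.
Vertex 5 has neighbors [7], degree = 1.
Handshaking lemma: 2 * 10 = 20.
A tree on 10 vertices has 9 edges. This graph has 10 edges (1 extra). Not a tree.
Number of triangles = 0.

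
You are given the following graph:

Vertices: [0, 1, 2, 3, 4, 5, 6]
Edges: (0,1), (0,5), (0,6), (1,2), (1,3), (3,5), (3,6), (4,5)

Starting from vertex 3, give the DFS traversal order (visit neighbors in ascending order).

DFS from vertex 3 (neighbors processed in ascending order):
Visit order: 3, 1, 0, 5, 4, 6, 2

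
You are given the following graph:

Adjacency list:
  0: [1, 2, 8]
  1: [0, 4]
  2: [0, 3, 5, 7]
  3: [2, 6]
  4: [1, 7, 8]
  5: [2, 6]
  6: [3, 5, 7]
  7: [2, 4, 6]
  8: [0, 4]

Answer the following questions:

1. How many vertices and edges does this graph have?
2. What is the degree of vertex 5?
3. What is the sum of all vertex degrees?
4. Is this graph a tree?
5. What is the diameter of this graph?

Count: 9 vertices, 12 edges.
Vertex 5 has neighbors [2, 6], degree = 2.
Handshaking lemma: 2 * 12 = 24.
A tree on 9 vertices has 8 edges. This graph has 12 edges (4 extra). Not a tree.
Diameter (longest shortest path) = 3.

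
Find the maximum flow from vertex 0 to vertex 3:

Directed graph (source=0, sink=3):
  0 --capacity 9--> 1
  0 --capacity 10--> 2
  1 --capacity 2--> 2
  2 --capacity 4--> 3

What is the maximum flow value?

Computing max flow:
  Flow on (0->1): 2/9
  Flow on (0->2): 2/10
  Flow on (1->2): 2/2
  Flow on (2->3): 4/4
Maximum flow = 4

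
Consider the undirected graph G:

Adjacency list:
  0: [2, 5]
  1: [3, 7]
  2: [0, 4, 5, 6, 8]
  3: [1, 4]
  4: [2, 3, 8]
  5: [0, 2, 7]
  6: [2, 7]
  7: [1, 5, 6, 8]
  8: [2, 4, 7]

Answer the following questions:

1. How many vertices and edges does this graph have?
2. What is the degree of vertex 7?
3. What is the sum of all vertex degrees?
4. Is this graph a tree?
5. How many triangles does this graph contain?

Count: 9 vertices, 13 edges.
Vertex 7 has neighbors [1, 5, 6, 8], degree = 4.
Handshaking lemma: 2 * 13 = 26.
A tree on 9 vertices has 8 edges. This graph has 13 edges (5 extra). Not a tree.
Number of triangles = 2.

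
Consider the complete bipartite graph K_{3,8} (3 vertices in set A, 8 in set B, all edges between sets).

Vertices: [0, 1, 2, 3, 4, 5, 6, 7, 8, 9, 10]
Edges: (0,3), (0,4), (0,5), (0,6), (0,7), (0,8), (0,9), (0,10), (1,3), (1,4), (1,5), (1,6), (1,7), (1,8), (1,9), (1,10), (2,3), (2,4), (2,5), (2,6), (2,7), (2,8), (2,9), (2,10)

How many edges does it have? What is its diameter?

K_{3,8} has 3 * 8 = 24 edges.
Any vertex reaches any opposite-side vertex in 1 step; same-side vertices reach in 2 steps via any opposite-side vertex.
Diameter = 2.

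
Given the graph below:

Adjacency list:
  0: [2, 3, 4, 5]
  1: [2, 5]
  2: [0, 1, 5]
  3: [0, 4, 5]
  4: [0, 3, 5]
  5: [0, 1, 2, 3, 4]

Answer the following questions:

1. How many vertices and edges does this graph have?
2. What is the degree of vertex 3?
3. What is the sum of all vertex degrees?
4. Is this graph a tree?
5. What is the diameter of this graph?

Count: 6 vertices, 10 edges.
Vertex 3 has neighbors [0, 4, 5], degree = 3.
Handshaking lemma: 2 * 10 = 20.
A tree on 6 vertices has 5 edges. This graph has 10 edges (5 extra). Not a tree.
Diameter (longest shortest path) = 2.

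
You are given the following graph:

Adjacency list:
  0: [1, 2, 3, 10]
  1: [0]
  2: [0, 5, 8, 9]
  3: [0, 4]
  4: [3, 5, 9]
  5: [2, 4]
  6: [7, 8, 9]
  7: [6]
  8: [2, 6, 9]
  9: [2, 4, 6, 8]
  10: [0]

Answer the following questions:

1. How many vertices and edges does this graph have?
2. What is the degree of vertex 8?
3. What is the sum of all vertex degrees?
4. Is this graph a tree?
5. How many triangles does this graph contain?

Count: 11 vertices, 14 edges.
Vertex 8 has neighbors [2, 6, 9], degree = 3.
Handshaking lemma: 2 * 14 = 28.
A tree on 11 vertices has 10 edges. This graph has 14 edges (4 extra). Not a tree.
Number of triangles = 2.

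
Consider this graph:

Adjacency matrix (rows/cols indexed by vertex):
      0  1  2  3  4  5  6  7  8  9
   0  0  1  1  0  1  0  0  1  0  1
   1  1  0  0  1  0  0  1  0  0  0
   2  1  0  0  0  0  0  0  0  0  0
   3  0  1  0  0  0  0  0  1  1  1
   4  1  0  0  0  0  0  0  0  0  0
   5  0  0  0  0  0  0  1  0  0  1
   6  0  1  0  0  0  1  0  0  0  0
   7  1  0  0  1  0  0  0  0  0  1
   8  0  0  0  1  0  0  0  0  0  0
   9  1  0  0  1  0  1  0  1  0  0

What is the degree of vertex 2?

Vertex 2 has neighbors [0], so deg(2) = 1.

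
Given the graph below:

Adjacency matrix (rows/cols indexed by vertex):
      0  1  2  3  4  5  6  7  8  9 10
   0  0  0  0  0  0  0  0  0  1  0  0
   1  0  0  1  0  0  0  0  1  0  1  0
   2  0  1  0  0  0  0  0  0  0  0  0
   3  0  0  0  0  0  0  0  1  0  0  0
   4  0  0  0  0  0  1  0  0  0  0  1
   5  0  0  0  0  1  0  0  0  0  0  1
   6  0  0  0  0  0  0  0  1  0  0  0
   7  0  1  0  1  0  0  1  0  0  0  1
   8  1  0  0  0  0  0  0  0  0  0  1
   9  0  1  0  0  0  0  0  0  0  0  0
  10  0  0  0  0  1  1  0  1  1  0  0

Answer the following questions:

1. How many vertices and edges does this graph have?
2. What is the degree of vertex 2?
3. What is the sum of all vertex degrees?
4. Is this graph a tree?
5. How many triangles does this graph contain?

Count: 11 vertices, 11 edges.
Vertex 2 has neighbors [1], degree = 1.
Handshaking lemma: 2 * 11 = 22.
A tree on 11 vertices has 10 edges. This graph has 11 edges (1 extra). Not a tree.
Number of triangles = 1.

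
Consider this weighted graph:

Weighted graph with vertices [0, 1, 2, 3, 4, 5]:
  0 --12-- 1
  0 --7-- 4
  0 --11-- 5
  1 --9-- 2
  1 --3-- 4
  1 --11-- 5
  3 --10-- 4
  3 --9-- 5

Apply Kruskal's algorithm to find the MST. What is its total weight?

Applying Kruskal's algorithm (sort edges by weight, add if no cycle):
  Add (1,4) w=3
  Add (0,4) w=7
  Add (1,2) w=9
  Add (3,5) w=9
  Add (3,4) w=10
  Skip (0,5) w=11 (creates cycle)
  Skip (1,5) w=11 (creates cycle)
  Skip (0,1) w=12 (creates cycle)
MST weight = 38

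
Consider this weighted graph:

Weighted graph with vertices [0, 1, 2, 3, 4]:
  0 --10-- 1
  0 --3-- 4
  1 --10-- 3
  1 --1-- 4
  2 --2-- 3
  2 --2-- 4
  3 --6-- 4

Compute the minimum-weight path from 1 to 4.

Using Dijkstra's algorithm from vertex 1:
Shortest path: 1 -> 4
Total weight: 1 = 1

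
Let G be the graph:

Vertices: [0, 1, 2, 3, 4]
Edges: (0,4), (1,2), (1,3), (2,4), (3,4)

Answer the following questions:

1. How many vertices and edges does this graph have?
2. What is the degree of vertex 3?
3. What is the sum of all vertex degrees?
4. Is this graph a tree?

Count: 5 vertices, 5 edges.
Vertex 3 has neighbors [1, 4], degree = 2.
Handshaking lemma: 2 * 5 = 10.
A tree on 5 vertices has 4 edges. This graph has 5 edges (1 extra). Not a tree.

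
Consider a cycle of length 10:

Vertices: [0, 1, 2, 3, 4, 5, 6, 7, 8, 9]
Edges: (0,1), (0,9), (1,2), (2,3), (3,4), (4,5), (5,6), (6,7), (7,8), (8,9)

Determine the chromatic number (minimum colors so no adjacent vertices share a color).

This is an even cycle (C_10). Even cycles are bipartite.
Chromatic number = 2.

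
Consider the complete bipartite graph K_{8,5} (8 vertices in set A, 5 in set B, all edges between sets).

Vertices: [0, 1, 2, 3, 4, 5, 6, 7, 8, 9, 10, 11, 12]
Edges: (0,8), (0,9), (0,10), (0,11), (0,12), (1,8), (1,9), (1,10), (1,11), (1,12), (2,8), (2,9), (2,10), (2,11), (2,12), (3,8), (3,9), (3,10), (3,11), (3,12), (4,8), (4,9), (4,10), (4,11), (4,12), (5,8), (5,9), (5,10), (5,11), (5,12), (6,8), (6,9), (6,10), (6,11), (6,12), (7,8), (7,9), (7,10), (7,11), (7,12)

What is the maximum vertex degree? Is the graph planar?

Set-A vertices have degree 5; set-B vertices have degree 8. Maximum degree = max(8,5) = 8.
K_{8,5} contains K_{3,3} as a subgraph (since both sides have >= 3 vertices); by Kuratowski's theorem it is not planar.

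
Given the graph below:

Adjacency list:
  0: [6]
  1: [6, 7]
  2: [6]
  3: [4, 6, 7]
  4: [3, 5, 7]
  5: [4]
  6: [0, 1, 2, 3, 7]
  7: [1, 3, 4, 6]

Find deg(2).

Vertex 2 has neighbors [6], so deg(2) = 1.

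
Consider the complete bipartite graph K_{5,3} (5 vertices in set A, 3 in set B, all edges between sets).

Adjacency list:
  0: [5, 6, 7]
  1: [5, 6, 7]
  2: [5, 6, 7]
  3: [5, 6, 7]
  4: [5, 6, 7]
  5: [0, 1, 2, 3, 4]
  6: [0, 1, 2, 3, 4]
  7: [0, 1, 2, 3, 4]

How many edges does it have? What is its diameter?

K_{5,3} has 5 * 3 = 15 edges.
Any vertex reaches any opposite-side vertex in 1 step; same-side vertices reach in 2 steps via any opposite-side vertex.
Diameter = 2.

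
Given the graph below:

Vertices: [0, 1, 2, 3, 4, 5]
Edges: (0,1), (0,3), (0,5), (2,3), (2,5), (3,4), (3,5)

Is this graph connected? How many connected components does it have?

Checking connectivity: the graph has 1 connected component(s).
All vertices are reachable from each other. The graph IS connected.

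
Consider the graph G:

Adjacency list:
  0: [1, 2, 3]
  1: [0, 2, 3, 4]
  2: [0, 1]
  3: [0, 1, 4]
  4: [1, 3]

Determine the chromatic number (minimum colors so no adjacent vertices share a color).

The graph has a maximum clique of size 3 (lower bound on chromatic number).
A valid 3-coloring: {0: 1, 1: 0, 2: 2, 3: 2, 4: 1}.
Chromatic number = 3.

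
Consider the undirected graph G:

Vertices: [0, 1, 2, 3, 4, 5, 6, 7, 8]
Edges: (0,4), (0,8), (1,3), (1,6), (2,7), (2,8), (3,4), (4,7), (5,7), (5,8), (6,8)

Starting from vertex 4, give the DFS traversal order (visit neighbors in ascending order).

DFS from vertex 4 (neighbors processed in ascending order):
Visit order: 4, 0, 8, 2, 7, 5, 6, 1, 3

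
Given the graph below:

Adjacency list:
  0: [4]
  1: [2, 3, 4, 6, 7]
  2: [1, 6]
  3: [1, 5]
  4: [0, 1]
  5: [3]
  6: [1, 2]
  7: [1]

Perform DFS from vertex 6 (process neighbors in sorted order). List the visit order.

DFS from vertex 6 (neighbors processed in ascending order):
Visit order: 6, 1, 2, 3, 5, 4, 0, 7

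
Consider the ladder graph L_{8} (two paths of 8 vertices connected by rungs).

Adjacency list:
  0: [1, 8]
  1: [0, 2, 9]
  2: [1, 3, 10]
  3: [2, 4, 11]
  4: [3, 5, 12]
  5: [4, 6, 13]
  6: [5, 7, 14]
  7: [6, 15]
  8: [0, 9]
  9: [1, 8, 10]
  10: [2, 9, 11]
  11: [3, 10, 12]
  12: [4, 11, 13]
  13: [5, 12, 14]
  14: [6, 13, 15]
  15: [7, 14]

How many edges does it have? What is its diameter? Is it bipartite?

Ladder graph L_{8}: 8 rungs + 2 * (8-1) path edges = 8 + 14 = 22 edges.
Diameter = 8.
Ladder graphs are bipartite (alternating coloring along each path).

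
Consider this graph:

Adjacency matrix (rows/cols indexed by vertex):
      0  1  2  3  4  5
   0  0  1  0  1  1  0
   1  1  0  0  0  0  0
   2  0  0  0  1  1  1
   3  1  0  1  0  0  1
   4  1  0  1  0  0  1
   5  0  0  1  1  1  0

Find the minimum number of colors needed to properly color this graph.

The graph has a maximum clique of size 3 (lower bound on chromatic number).
A valid 3-coloring: {0: 0, 1: 1, 2: 0, 3: 1, 4: 1, 5: 2}.
Chromatic number = 3.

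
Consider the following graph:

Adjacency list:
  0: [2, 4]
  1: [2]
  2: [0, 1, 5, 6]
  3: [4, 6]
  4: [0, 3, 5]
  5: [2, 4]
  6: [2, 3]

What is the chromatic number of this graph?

The graph has a maximum clique of size 2 (lower bound on chromatic number).
A valid 3-coloring: {0: 1, 1: 1, 2: 0, 3: 1, 4: 0, 5: 1, 6: 2}.
No proper 2-coloring exists (verified by exhaustive search).
Chromatic number = 3.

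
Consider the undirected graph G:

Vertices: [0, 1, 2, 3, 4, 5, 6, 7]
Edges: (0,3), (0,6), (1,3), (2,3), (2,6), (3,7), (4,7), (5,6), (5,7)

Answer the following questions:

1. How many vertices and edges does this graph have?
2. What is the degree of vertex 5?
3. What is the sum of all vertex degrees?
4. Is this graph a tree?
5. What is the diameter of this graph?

Count: 8 vertices, 9 edges.
Vertex 5 has neighbors [6, 7], degree = 2.
Handshaking lemma: 2 * 9 = 18.
A tree on 8 vertices has 7 edges. This graph has 9 edges (2 extra). Not a tree.
Diameter (longest shortest path) = 3.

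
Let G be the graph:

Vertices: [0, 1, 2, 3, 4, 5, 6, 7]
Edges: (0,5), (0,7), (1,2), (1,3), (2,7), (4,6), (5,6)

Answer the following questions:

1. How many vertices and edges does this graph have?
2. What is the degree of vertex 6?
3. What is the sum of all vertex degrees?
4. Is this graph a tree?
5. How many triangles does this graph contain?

Count: 8 vertices, 7 edges.
Vertex 6 has neighbors [4, 5], degree = 2.
Handshaking lemma: 2 * 7 = 14.
A graph is a tree iff it is connected and has exactly n-1 edges. This graph is connected (all 8 vertices in one component) and has 8-1 = 7 edges. It is a tree.
Number of triangles = 0.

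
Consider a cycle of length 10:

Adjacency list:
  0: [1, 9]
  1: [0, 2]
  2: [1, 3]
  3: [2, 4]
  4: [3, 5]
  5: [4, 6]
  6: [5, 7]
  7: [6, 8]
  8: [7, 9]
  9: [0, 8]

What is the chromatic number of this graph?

This is an even cycle (C_10). Even cycles are bipartite.
Chromatic number = 2.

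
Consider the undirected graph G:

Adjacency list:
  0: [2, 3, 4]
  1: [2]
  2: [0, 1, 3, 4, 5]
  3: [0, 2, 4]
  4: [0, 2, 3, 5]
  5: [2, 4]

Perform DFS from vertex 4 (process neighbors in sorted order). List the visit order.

DFS from vertex 4 (neighbors processed in ascending order):
Visit order: 4, 0, 2, 1, 3, 5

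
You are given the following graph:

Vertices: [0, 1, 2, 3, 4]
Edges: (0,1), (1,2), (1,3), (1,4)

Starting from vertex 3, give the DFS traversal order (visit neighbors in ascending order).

DFS from vertex 3 (neighbors processed in ascending order):
Visit order: 3, 1, 0, 2, 4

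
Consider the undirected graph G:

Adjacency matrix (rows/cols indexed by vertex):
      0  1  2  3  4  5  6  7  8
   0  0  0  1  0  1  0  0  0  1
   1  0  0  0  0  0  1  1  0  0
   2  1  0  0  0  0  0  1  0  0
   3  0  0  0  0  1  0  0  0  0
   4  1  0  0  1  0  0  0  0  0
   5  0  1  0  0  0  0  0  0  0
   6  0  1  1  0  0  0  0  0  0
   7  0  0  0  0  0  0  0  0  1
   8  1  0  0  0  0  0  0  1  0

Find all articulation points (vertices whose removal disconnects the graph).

An articulation point is a vertex whose removal disconnects the graph.
Articulation points: [0, 1, 2, 4, 6, 8]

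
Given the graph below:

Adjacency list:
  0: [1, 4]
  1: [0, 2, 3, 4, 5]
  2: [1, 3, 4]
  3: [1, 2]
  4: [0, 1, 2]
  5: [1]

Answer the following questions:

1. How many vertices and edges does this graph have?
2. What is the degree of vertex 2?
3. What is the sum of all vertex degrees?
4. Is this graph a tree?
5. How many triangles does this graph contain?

Count: 6 vertices, 8 edges.
Vertex 2 has neighbors [1, 3, 4], degree = 3.
Handshaking lemma: 2 * 8 = 16.
A tree on 6 vertices has 5 edges. This graph has 8 edges (3 extra). Not a tree.
Number of triangles = 3.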